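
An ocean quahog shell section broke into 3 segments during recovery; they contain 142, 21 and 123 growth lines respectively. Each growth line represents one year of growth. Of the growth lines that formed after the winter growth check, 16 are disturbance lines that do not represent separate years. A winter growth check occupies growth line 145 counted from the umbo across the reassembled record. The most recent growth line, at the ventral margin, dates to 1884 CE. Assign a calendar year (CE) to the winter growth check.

1759 CE

Total growth lines = 142 + 21 + 123 = 286.
The winter growth check sits at growth line 145 from the umbo, so 286 − 145 = 141 growth lines formed after it.
Removing the 16 false growth lines leaves 141 − 16 = 125 true growth lines beyond the winter growth check.
The growth line at the ventral margin is 1884 CE, so the winter growth check dates to 1884 − 125 = 1759 CE.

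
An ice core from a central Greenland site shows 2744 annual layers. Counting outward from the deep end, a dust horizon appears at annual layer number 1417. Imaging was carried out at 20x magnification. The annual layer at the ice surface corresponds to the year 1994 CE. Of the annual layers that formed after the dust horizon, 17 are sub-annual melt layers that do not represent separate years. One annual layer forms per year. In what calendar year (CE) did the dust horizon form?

Between annual layer 1417 and the ice surface there are 2744 − 1417 = 1327 annual layers.
1327 − 17 false = 1310 true annual layers after the dust horizon.
The annual layer at the ice surface is 1994 CE, so the dust horizon dates to 1994 − 1310 = 684 CE.

684 CE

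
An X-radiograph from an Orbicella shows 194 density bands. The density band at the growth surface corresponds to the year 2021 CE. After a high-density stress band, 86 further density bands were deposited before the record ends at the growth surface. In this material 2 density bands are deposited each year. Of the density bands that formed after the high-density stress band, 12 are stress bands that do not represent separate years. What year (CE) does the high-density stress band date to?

86 density bands post-date the high-density stress band.
Removing the 12 false density bands leaves 86 − 12 = 74 true density bands beyond the high-density stress band.
74 density bands at 2 per year is 74 / 2 = 37 years.
Counting back 37 years from 2021 CE places the high-density stress band in 2021 − 37 = 1984 CE.

1984 CE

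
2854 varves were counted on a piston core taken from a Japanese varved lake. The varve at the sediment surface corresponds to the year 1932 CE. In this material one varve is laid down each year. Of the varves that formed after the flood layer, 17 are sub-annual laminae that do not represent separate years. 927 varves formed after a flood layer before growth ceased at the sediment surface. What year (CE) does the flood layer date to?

1022 CE

927 varves post-date the flood layer.
Removing the 17 false varves leaves 927 − 17 = 910 true varves beyond the flood layer.
Counting back 910 years from 1932 CE places the flood layer in 1932 − 910 = 1022 CE.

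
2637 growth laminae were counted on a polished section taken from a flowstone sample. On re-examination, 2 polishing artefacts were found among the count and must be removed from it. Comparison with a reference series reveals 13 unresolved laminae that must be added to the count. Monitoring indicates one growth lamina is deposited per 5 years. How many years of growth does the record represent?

13240 years

Correcting the raw count gives 2637 − 2 + 13 = 2648 true growth laminae.
Multiplying by 5 years per growth lamina: 2648 × 5 = 13240 years.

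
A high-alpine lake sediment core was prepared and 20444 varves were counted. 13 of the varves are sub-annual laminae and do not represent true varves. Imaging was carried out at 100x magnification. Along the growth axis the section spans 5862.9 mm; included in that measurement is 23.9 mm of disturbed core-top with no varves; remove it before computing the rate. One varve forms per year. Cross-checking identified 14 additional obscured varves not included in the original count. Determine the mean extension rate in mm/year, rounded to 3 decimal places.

After corrections the count is 20444 − 13 + 14 = 20445 varves.
Net length = 5862.9 − 23.9 = 5839.0 mm.
Extension rate ≈ 5839.0 / 20445 = 0.286 mm/year.

0.286 mm/year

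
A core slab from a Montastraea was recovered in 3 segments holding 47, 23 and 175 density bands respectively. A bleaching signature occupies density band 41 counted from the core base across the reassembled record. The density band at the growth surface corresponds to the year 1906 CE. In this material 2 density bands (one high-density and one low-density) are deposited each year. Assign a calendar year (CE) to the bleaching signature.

Total density bands = 47 + 23 + 175 = 245.
245 − 41 = 204 density bands lie beyond the bleaching signature toward the growth surface.
Dividing by 2 density bands per year: 204 / 2 = 102 years.
Counting back 102 years from 1906 CE places the bleaching signature in 1906 − 102 = 1804 CE.

1804 CE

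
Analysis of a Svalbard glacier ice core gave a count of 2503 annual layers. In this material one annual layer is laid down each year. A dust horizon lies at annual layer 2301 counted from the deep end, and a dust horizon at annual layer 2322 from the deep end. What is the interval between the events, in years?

21 years

Separation: 2322 − 2301 = 21 annual layers.
That is 21 years at one annual layer per year.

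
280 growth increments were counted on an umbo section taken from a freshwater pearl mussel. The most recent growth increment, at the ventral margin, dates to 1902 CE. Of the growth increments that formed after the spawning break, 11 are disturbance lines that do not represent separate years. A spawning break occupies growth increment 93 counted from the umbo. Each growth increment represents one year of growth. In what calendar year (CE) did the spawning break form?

280 − 93 = 187 growth increments lie beyond the spawning break toward the ventral margin.
Removing the 11 false growth increments leaves 187 − 11 = 176 true growth increments beyond the spawning break.
Counting back 176 years from 1902 CE places the spawning break in 1902 − 176 = 1726 CE.

1726 CE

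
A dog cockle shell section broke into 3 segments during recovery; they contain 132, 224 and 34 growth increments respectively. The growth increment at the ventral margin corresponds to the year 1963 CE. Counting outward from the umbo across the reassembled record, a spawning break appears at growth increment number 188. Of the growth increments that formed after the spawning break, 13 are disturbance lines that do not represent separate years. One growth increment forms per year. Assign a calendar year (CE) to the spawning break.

Total growth increments = 132 + 224 + 34 = 390.
Between growth increment 188 and the ventral margin there are 390 − 188 = 202 growth increments.
Excluding 13 false growth increments: 202 − 13 = 189.
1963 − 189 = 1774 CE.

1774 CE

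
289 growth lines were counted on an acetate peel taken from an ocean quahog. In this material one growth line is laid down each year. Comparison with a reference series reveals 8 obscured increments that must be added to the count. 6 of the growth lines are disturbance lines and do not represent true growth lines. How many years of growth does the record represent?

291 years

After corrections the count is 289 − 6 + 8 = 291 growth lines.
With a one-to-one growth line periodicity this is 291 years.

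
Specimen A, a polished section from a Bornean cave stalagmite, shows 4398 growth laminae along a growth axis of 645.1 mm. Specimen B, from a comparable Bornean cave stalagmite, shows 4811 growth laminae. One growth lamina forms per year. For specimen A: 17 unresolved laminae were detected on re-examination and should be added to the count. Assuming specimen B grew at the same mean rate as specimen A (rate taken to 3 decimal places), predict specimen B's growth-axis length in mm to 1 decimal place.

Specimen A: true growth lamina count = 4398 + 17 = 4415.
A: Mean rate = 645.1 mm / 4415 years ≈ 0.146 mm/year.
Length of B = 0.146 × 4811 = 702.4 mm.

702.4 mm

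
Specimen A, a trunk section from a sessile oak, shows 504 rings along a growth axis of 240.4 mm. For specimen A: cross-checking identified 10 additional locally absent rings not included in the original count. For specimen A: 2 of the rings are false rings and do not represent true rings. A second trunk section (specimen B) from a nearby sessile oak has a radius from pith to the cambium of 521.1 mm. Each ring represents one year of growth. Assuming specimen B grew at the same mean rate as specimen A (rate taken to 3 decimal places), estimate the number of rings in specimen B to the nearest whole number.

1109 rings

Specimen A: after corrections the count is 504 − 2 + 10 = 512 rings.
A: Mean rate = 240.4 mm / 512 years ≈ 0.470 mm per year.
For B, 521.1 / 0.470 = 1108.72 years ≈ 1109 rings.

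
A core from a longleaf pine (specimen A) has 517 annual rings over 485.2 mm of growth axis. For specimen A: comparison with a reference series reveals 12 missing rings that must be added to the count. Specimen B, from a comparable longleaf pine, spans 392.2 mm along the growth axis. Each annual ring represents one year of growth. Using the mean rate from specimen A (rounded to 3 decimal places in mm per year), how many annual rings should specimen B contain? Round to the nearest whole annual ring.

Specimen A: adjusted count: 517 + 12 = 529 annual rings.
A: 485.2 mm over 529 years gives 485.2 / 529 ≈ 0.917 mm/yr.
B spans 392.2 / 0.917 = 427.70 years ≈ 428 annual rings.

428 annual rings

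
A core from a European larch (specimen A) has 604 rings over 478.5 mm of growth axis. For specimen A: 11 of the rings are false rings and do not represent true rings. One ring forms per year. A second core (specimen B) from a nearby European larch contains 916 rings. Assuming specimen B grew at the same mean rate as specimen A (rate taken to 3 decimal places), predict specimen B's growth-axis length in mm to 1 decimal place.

Specimen A: after corrections the count is 604 − 11 = 593 rings.
A: Mean rate = 478.5 mm / 593 years ≈ 0.807 mm per year.
For B, 0.807 mm/year × 916 years = 739.2 mm.

739.2 mm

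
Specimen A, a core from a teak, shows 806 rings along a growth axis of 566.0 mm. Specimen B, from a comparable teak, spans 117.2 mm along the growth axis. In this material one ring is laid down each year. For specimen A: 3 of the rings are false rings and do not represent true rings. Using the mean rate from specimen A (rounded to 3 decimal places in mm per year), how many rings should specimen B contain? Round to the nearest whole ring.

166 rings

Specimen A: correcting the raw count gives 806 − 3 = 803 true rings.
A: 566.0 mm over 803 years gives 566.0 / 803 ≈ 0.705 mm/yr.
Specimen B: 117.2 mm / 0.705 mm per year = 166.24 years ≈ 166 rings.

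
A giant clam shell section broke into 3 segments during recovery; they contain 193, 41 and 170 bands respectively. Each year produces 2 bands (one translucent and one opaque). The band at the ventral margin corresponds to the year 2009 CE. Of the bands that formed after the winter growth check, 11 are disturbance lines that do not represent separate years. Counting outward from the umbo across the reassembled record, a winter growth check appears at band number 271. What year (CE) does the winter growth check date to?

1948 CE

Total bands = 193 + 41 + 170 = 404.
404 − 271 = 133 bands lie beyond the winter growth check toward the ventral margin.
133 − 11 false = 122 true bands after the winter growth check.
122 bands at 2 per year is 122 / 2 = 61 years.
Counting back 61 years from 2009 CE places the winter growth check in 2009 − 61 = 1948 CE.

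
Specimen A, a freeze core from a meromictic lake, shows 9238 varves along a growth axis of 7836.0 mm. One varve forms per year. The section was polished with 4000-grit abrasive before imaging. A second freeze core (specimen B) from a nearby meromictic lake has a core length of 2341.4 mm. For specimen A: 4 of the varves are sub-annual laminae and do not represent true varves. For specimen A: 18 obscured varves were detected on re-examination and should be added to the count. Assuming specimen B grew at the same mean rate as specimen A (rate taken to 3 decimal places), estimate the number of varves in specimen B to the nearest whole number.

Specimen A: after corrections the count is 9238 − 4 + 18 = 9252 varves.
A: Extension rate ≈ 7836.0 / 9252 = 0.847 mm/year.
For B, 2341.4 / 0.847 = 2764.34 years ≈ 2764 varves.

2764 varves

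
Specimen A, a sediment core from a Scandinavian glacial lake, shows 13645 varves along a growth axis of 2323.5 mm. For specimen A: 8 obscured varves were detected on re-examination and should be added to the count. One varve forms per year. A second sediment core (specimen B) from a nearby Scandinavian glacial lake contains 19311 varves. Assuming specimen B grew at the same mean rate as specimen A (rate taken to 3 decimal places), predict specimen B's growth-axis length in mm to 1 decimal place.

Specimen A: true varve count = 13645 + 8 = 13653.
A: Mean rate = 2323.5 mm / 13653 years ≈ 0.170 mm/year.
Length of B = 0.170 × 19311 = 3282.9 mm.

3282.9 mm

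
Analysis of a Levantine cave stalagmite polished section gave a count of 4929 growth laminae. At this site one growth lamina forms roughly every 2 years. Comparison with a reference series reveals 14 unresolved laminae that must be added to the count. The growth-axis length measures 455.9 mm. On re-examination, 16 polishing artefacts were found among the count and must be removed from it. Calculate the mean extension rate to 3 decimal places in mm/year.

0.046 mm/year

Correcting the raw count gives 4929 − 16 + 14 = 4927 true growth laminae.
At 2 years per growth lamina, 4927 × 2 = 9854 years.
Mean rate = 455.9 mm / 9854 years ≈ 0.046 mm/year.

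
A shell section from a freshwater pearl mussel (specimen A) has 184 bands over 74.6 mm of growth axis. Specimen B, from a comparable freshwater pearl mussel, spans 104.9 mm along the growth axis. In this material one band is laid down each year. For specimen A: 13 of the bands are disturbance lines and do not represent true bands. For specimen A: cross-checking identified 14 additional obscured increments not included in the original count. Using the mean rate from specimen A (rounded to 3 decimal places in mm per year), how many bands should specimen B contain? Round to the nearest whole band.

Specimen A: correcting the raw count gives 184 − 13 + 14 = 185 true bands.
A: 74.6 mm over 185 years gives 74.6 / 185 ≈ 0.403 mm/yr.
Specimen B: 104.9 mm / 0.403 mm per year = 260.30 years ≈ 260 bands.

260 bands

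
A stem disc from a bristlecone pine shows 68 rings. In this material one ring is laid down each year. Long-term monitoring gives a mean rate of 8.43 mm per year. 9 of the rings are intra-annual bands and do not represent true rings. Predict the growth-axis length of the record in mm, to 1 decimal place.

497.4 mm

True ring count = 68 − 9 = 59.
Predicted length = 8.43 mm/year × 59 years = 497.4 mm.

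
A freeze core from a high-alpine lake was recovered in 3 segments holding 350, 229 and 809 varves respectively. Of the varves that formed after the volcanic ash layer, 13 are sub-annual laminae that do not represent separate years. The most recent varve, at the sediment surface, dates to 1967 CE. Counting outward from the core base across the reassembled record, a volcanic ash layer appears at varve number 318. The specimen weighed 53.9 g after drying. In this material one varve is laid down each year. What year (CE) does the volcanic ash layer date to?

910 CE

Total varves = 350 + 229 + 809 = 1388.
The volcanic ash layer sits at varve 318 from the core base, so 1388 − 318 = 1070 varves formed after it.
1070 − 13 false = 1057 true varves after the volcanic ash layer.
Counting back 1057 years from 1967 CE places the volcanic ash layer in 1967 − 1057 = 910 CE.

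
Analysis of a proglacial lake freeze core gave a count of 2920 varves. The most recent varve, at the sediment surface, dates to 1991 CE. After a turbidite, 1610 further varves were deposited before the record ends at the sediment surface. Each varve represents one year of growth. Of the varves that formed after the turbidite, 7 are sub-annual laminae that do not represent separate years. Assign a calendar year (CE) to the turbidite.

1610 varves post-date the turbidite.
Excluding 7 false varves: 1610 − 7 = 1603.
Counting back 1603 years from 1991 CE places the turbidite in 1991 − 1603 = 388 CE.

388 CE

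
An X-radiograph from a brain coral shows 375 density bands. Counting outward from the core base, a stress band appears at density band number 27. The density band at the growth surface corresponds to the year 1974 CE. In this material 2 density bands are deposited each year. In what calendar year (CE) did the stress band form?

375 − 27 = 348 density bands lie beyond the stress band toward the growth surface.
Dividing by 2 density bands per year: 348 / 2 = 174 years.
Counting back 174 years from 1974 CE places the stress band in 1974 − 174 = 1800 CE.

1800 CE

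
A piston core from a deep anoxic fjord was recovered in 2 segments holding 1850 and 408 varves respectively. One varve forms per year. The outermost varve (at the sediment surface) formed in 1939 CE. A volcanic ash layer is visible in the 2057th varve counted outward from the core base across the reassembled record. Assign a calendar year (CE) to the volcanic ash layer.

1738 CE

Total varves = 1850 + 408 = 2258.
2258 − 2057 = 201 varves lie beyond the volcanic ash layer toward the sediment surface.
The varve at the sediment surface is 1939 CE, so the volcanic ash layer dates to 1939 − 201 = 1738 CE.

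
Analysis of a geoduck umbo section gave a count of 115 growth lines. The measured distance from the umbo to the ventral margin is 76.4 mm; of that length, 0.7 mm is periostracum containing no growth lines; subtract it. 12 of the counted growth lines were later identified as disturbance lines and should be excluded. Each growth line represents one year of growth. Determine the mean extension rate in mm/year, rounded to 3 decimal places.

True growth line count = 115 − 12 = 103.
The growth record spans 76.4 − 0.7 = 75.7 mm.
Extension rate ≈ 75.7 / 103 = 0.735 mm/year.

0.735 mm/year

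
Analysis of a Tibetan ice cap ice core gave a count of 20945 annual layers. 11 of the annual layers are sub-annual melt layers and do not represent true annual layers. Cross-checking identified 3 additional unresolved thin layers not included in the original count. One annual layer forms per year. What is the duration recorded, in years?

20937 yr

Correcting the raw count gives 20945 − 11 + 3 = 20937 true annual layers.
At one annual layer per year, that is 20937 years.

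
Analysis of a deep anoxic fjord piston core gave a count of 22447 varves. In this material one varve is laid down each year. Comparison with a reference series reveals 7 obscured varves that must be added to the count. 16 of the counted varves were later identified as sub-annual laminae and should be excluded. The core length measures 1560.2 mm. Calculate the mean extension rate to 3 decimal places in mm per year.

Correcting the raw count gives 22447 − 16 + 7 = 22438 true varves.
Extension rate ≈ 1560.2 / 22438 = 0.070 mm per year.

0.070 mm per year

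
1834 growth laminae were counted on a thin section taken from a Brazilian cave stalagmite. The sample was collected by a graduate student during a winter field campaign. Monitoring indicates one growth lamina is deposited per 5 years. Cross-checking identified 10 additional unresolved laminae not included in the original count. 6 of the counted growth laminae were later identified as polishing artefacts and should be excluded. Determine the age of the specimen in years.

After corrections the count is 1834 − 6 + 10 = 1838 growth laminae.
Multiplying by 5 years per growth lamina: 1838 × 5 = 9190 years.

9190 yr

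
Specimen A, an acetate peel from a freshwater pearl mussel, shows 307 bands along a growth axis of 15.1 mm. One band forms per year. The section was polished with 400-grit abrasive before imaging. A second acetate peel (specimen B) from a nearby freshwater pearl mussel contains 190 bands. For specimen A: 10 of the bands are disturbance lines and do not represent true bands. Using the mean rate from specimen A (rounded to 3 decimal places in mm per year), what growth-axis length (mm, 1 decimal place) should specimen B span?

9.7 mm

Specimen A: true band count = 307 − 10 = 297.
A: Extension rate ≈ 15.1 / 297 = 0.051 mm/year.
B's length ≈ 0.051 × 190 = 9.7 mm.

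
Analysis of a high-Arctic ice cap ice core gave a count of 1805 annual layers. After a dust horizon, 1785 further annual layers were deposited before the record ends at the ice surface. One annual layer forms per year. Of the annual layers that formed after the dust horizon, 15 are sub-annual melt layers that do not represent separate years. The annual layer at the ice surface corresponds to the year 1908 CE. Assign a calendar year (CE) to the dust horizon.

138 CE

1785 annual layers post-date the dust horizon.
Removing the 15 false annual layers leaves 1785 − 15 = 1770 true annual layers beyond the dust horizon.
1908 − 1770 = 138 CE.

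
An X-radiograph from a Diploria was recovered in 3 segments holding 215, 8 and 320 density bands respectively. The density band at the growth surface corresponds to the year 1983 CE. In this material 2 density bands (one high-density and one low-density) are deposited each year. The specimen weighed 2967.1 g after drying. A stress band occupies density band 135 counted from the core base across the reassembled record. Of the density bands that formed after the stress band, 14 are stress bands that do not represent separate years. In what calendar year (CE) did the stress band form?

Total density bands = 215 + 8 + 320 = 543.
543 − 135 = 408 density bands lie beyond the stress band toward the growth surface.
Removing the 14 false density bands leaves 408 − 14 = 394 true density bands beyond the stress band.
With 2 density bands per year, 394 / 2 = 197 years.
1983 − 197 = 1786 CE.

1786 CE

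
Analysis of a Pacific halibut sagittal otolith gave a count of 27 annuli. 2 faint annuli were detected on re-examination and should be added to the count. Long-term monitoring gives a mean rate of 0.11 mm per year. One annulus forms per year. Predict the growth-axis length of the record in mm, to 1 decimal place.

3.2 mm

Correcting the raw count gives 27 + 2 = 29 true annuli.
Predicted length = 0.11 mm/year × 29 years = 3.2 mm.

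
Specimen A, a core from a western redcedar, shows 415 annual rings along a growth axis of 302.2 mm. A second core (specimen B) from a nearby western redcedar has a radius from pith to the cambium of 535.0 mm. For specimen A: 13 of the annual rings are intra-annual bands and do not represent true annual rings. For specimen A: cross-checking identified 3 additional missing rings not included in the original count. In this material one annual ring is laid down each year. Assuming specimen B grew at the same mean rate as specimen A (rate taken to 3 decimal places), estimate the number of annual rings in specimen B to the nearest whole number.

Specimen A: correcting the raw count gives 415 − 13 + 3 = 405 true annual rings.
A: Extension rate ≈ 302.2 / 405 = 0.746 mm/year.
For B, 535.0 / 0.746 = 717.16 years ≈ 717 annual rings.

717 annual rings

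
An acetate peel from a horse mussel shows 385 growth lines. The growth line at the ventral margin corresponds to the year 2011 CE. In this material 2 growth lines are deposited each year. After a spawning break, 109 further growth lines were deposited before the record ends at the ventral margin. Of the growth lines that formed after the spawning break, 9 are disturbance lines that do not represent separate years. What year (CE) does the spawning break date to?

There are 109 growth lines younger than the spawning break.
109 − 9 false = 100 true growth lines after the spawning break.
Dividing by 2 growth lines per year: 100 / 2 = 50 years.
2011 − 50 = 1961 CE.

1961 CE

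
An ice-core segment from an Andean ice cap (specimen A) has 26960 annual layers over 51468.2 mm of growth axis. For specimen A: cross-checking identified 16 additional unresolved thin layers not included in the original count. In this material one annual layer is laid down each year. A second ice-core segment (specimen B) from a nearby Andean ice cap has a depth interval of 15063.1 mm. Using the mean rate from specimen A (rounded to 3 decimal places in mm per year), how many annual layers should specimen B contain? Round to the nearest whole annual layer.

Specimen A: correcting the raw count gives 26960 + 16 = 26976 true annual layers.
A: 51468.2 mm over 26976 years gives 51468.2 / 26976 ≈ 1.908 mm per year.
Specimen B: 15063.1 mm / 1.908 mm per year = 7894.71 years ≈ 7895 annual layers.

7895 annual layers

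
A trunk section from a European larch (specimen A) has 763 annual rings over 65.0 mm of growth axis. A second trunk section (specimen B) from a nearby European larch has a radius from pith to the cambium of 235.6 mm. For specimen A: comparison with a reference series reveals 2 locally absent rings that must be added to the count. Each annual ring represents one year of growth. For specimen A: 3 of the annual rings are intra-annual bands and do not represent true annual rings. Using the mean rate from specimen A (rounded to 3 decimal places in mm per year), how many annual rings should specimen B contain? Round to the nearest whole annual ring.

2772 annual rings

Specimen A: adjusted count: 763 − 3 + 2 = 762 annual rings.
A: Mean rate = 65.0 mm / 762 years ≈ 0.085 mm/yr.
Specimen B: 235.6 mm / 0.085 mm per year = 2771.76 years ≈ 2772 annual rings.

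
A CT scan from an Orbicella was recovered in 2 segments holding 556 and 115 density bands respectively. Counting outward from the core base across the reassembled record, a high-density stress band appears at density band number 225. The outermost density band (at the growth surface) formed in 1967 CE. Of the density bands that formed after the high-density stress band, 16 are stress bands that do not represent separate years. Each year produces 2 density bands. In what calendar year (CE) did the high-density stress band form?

1752 CE

Total density bands = 556 + 115 = 671.
671 − 225 = 446 density bands lie beyond the high-density stress band toward the growth surface.
Excluding 16 false density bands: 446 − 16 = 430.
With 2 density bands per year, 430 / 2 = 215 years.
1967 − 215 = 1752 CE.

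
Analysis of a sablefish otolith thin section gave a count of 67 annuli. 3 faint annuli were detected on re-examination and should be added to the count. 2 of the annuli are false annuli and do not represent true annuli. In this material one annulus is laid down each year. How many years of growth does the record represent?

Correcting the raw count gives 67 − 2 + 3 = 68 true annuli.
At one annulus per year, that is 68 years.

68 years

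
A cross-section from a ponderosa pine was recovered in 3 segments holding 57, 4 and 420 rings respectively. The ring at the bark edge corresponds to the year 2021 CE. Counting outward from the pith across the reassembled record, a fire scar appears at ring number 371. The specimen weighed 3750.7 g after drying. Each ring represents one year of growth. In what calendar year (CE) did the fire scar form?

1911 CE

Total rings = 57 + 4 + 420 = 481.
481 − 371 = 110 rings lie beyond the fire scar toward the bark edge.
The ring at the bark edge is 2021 CE, so the fire scar dates to 2021 − 110 = 1911 CE.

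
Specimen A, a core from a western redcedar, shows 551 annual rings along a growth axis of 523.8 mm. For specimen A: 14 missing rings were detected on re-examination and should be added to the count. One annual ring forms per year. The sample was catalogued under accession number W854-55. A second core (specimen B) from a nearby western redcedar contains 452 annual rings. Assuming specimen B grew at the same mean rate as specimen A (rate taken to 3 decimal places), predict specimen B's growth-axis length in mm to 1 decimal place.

419.0 mm

Specimen A: true annual ring count = 551 + 14 = 565.
A: Mean rate = 523.8 mm / 565 years ≈ 0.927 mm per year.
For B, 0.927 mm/year × 452 years = 419.0 mm.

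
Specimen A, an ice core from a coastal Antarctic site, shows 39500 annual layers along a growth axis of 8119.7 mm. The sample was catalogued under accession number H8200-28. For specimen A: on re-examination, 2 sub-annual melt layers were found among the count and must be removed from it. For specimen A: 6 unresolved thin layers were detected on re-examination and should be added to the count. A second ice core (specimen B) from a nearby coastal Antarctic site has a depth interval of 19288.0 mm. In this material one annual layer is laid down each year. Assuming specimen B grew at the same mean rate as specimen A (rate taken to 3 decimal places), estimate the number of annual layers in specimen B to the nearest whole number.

93631 annual layers

Specimen A: true annual layer count = 39500 − 2 + 6 = 39504.
A: 8119.7 mm over 39504 years gives 8119.7 / 39504 ≈ 0.206 mm per year.
For B, 19288.0 / 0.206 = 93631.07 years ≈ 93631 annual layers.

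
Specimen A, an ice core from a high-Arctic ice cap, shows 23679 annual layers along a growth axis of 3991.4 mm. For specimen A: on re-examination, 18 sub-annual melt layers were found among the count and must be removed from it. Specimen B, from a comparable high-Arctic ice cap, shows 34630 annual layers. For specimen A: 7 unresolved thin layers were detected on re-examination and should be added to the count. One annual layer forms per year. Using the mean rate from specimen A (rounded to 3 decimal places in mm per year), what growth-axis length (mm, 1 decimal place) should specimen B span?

Specimen A: after corrections the count is 23679 − 18 + 7 = 23668 annual layers.
A: 3991.4 mm over 23668 years gives 3991.4 / 23668 ≈ 0.169 mm per year.
Length of B = 0.169 × 34630 = 5852.5 mm.

5852.5 mm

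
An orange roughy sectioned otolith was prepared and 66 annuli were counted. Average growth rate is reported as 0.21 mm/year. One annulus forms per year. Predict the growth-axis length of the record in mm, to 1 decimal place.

66 years of growth are recorded.
66 years at 0.21 mm/year gives 0.21 × 66 = 13.9 mm.

13.9 mm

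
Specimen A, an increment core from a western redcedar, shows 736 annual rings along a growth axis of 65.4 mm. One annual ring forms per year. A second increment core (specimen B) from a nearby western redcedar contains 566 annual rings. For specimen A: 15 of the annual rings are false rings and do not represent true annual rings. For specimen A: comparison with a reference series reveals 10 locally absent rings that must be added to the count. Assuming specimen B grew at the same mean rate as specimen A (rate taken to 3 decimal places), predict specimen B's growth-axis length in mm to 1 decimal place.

Specimen A: true annual ring count = 736 − 15 + 10 = 731.
A: Mean rate = 65.4 mm / 731 years ≈ 0.089 mm per year.
For B, 0.089 mm/year × 566 years = 50.4 mm.

50.4 mm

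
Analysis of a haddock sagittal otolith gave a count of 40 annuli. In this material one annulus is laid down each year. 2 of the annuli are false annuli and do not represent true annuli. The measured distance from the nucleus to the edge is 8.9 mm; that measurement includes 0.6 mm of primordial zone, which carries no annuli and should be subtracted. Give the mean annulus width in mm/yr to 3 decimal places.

0.218 mm/yr

Correcting the raw count gives 40 − 2 = 38 true annuli.
Net length = 8.9 − 0.6 = 8.3 mm.
Extension rate ≈ 8.3 / 38 = 0.218 mm/yr.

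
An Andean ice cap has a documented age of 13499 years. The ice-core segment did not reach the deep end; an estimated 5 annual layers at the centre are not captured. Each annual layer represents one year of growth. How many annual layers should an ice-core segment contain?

13494 annual layers

Expected annual layers over 13499 years: 13499.
Subtracting the 5 annual layers not captured gives 13499 − 5 = 13494 annual layers in the record.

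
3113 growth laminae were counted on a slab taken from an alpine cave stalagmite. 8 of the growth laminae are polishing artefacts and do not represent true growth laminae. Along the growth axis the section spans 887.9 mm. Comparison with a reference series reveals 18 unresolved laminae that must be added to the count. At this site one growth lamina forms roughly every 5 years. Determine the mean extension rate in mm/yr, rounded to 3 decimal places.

Correcting the raw count gives 3113 − 8 + 18 = 3123 true growth laminae.
3123 growth laminae at 5 years each span 3123 × 5 = 15615 years.
Extension rate ≈ 887.9 / 15615 = 0.057 mm/yr.

0.057 mm/yr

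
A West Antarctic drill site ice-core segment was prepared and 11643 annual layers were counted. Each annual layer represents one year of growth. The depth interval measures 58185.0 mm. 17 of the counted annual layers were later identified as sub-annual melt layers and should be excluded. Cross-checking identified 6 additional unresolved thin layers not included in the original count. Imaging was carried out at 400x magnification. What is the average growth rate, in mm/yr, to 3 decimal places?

Adjusted count: 11643 − 17 + 6 = 11632 annual layers.
Mean rate = 58185.0 mm / 11632 years ≈ 5.002 mm/yr.

5.002 mm/yr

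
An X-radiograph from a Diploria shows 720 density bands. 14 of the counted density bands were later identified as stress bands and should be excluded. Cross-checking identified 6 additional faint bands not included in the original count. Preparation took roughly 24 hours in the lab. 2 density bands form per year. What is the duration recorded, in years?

After corrections the count is 720 − 14 + 6 = 712 density bands.
Dividing by 2 density bands per year: 712 / 2 = 356 years.

356 years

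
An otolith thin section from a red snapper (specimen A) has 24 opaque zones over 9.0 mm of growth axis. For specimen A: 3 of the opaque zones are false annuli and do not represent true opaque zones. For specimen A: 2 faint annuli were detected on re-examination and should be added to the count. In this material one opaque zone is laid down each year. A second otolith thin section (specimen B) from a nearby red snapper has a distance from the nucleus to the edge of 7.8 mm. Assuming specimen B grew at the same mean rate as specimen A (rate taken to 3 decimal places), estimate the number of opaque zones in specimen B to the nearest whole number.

Specimen A: adjusted count: 24 − 3 + 2 = 23 opaque zones.
A: 9.0 mm over 23 years gives 9.0 / 23 ≈ 0.391 mm per year.
Specimen B: 7.8 mm / 0.391 mm per year = 19.95 years ≈ 20 opaque zones.

20 opaque zones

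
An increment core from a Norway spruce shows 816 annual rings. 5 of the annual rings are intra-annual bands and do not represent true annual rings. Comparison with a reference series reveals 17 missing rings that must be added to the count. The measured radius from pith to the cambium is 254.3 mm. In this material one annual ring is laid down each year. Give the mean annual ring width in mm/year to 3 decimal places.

0.307 mm/year

After corrections the count is 816 − 5 + 17 = 828 annual rings.
254.3 mm over 828 years gives 254.3 / 828 ≈ 0.307 mm/year.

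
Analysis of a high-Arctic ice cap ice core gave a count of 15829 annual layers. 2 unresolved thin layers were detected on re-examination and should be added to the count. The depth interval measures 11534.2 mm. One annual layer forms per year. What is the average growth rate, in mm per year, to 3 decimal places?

After corrections the count is 15829 + 2 = 15831 annual layers.
11534.2 mm over 15831 years gives 11534.2 / 15831 ≈ 0.729 mm per year.

0.729 mm per year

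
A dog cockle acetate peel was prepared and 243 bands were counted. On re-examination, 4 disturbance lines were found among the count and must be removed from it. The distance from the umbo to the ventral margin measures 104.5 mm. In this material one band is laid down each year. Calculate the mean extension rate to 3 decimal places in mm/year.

Correcting the raw count gives 243 − 4 = 239 true bands.
Extension rate ≈ 104.5 / 239 = 0.437 mm/year.

0.437 mm/year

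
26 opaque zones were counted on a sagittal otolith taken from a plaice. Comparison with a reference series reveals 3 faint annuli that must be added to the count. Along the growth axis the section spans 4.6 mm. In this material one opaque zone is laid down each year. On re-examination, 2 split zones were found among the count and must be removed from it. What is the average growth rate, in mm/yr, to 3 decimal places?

Correcting the raw count gives 26 − 2 + 3 = 27 true opaque zones.
Mean rate = 4.6 mm / 27 years ≈ 0.170 mm/yr.

0.170 mm/yr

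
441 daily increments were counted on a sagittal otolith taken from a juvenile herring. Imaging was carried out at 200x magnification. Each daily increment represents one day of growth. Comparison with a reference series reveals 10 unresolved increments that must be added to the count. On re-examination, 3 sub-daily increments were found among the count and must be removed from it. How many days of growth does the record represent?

448 d

After corrections the count is 441 − 3 + 10 = 448 daily increments.
At one daily increment per day, that is 448 days.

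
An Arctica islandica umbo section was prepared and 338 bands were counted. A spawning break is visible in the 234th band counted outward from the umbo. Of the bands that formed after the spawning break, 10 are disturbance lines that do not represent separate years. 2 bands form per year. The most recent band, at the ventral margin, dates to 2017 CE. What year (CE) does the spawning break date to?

338 − 234 = 104 bands lie beyond the spawning break toward the ventral margin.
Removing the 10 false bands leaves 104 − 10 = 94 true bands beyond the spawning break.
Dividing by 2 bands per year: 94 / 2 = 47 years.
The band at the ventral margin is 2017 CE, so the spawning break dates to 2017 − 47 = 1970 CE.

1970 CE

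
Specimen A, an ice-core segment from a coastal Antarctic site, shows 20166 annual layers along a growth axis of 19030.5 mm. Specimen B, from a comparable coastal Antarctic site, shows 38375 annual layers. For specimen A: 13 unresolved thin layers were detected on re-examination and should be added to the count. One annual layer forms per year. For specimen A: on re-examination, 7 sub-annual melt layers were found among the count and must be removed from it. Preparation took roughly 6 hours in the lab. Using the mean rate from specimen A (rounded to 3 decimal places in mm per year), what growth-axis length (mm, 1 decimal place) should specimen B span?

Specimen A: true annual layer count = 20166 − 7 + 13 = 20172.
A: 19030.5 mm over 20172 years gives 19030.5 / 20172 ≈ 0.943 mm/year.
For B, 0.943 mm/year × 38375 years = 36187.6 mm.

36187.6 mm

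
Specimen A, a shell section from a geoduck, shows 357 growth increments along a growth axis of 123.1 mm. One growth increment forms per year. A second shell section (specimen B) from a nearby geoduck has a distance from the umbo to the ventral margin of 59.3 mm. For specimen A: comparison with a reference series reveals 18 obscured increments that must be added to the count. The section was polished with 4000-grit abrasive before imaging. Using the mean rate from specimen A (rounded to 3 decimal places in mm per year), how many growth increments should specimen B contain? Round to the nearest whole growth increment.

Specimen A: after corrections the count is 357 + 18 = 375 growth increments.
A: Extension rate ≈ 123.1 / 375 = 0.328 mm/year.
B spans 59.3 / 0.328 = 180.79 years ≈ 181 growth increments.

181 growth increments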